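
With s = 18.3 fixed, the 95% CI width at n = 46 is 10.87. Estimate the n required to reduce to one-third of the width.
n ≈ 414

CI width ∝ 1/√n
To reduce width by factor 3, need √n to grow by 3 → need 3² = 9 times as many samples.

Current: n = 46, width = 10.87
New: n = 414, width ≈ 3.54

Width reduced by factor of 10.87/3.54 = 3.07.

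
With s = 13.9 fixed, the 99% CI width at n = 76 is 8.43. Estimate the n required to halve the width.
n ≈ 304

CI width ∝ 1/√n
To reduce width by factor 2, need √n to grow by 2 → need 2² = 4 times as many samples.

Current: n = 76, width = 8.43
New: n = 304, width ≈ 4.13

Width reduced by factor of 8.43/4.13 = 2.04.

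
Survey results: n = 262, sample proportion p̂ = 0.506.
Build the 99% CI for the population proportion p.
(0.426, 0.586)

Proportion CI:
SE = √(p̂(1-p̂)/n) = √(0.506 · 0.494 / 262) = 0.03089

z* = 2.576
Margin = z* · SE = 2.576 · 0.03089 = 0.0796

CI: 0.506 ± 0.0796 = (0.426, 0.586)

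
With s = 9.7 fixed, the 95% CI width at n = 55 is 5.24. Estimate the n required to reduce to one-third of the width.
n ≈ 495

CI width ∝ 1/√n
To reduce width by factor 3, need √n to grow by 3 → need 3² = 9 times as many samples.

Current: n = 55, width = 5.24
New: n = 495, width ≈ 1.71

Width reduced by factor of 5.24/1.71 = 3.06.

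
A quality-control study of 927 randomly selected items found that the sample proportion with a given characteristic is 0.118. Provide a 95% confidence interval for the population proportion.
(0.097, 0.139)

Proportion CI:
SE = √(p̂(1-p̂)/n) = √(0.118 · 0.882 / 927) = 0.01060

z* = 1.960
Margin = z* · SE = 1.960 · 0.01060 = 0.0208

CI: 0.118 ± 0.0208 = (0.097, 0.139)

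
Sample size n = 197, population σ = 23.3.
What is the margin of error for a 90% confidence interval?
Margin of error = 2.73

Margin of error = z* · σ/√n
= 1.645 · 23.3/√197
= 1.645 · 23.3/14.0357
= 2.73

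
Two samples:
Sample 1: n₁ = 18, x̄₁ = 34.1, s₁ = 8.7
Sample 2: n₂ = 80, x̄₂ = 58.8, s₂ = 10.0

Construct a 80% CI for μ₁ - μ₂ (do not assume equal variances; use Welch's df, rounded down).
(-27.77, -21.63)

Difference: x̄₁ - x̄₂ = -24.70
SE = √(s₁²/n₁ + s₂²/n₂) = √(8.7²/18 + 10.0²/80) = 2.3356
df = 28.08 → 28 (Welch–Satterthwaite, rounded down)
t* = 1.313

CI: -24.70 ± 1.313 · 2.3356 = -24.70 ± 3.07 = (-27.77, -21.63)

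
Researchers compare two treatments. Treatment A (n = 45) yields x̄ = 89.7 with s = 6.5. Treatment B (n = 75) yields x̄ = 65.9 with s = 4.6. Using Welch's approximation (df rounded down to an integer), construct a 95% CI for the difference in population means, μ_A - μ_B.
(21.60, 26.00)

Difference: x̄₁ - x̄₂ = 23.80
SE = √(s₁²/n₁ + s₂²/n₂) = √(6.5²/45 + 4.6²/75) = 1.1050
df = 70.62 → 70 (Welch–Satterthwaite, rounded down)
t* = 1.994

CI: 23.80 ± 1.994 · 1.1050 = 23.80 ± 2.20 = (21.60, 26.00)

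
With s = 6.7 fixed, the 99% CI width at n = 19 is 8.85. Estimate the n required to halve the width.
n ≈ 76

CI width ∝ 1/√n
To reduce width by factor 2, need √n to grow by 2 → need 2² = 4 times as many samples.

Current: n = 19, width = 8.85
New: n = 76, width ≈ 4.06

Width reduced by factor of 8.85/4.06 = 2.18.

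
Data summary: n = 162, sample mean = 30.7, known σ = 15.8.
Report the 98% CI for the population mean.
(27.81, 33.59)

z-interval (σ known):
z* = 2.326 for 98% confidence

Margin of error = z* · σ/√n = 2.326 · 15.8/√162 = 2.89

CI: (30.7 - 2.89, 30.7 + 2.89) = (27.81, 33.59)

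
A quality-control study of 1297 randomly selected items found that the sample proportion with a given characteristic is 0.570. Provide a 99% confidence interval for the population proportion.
(0.535, 0.605)

Proportion CI:
SE = √(p̂(1-p̂)/n) = √(0.570 · 0.430 / 1297) = 0.01375

z* = 2.576
Margin = z* · SE = 2.576 · 0.01375 = 0.0354

CI: 0.570 ± 0.0354 = (0.535, 0.605)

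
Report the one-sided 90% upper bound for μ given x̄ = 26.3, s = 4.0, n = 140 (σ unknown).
μ ≤ 26.74

Upper bound (one-sided):
t* = 1.288 (one-sided for 90%)
Upper bound = x̄ + t* · s/√n = 26.3 + 1.288 · 4.0/√140 = 26.74

We are 90% confident that μ ≤ 26.74.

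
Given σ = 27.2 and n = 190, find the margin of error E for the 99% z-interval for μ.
Margin of error = 5.08

Margin of error = z* · σ/√n
= 2.576 · 27.2/√190
= 2.576 · 27.2/13.7840
= 5.08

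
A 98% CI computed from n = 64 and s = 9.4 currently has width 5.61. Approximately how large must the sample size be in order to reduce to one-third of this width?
n ≈ 576

CI width ∝ 1/√n
To reduce width by factor 3, need √n to grow by 3 → need 3² = 9 times as many samples.

Current: n = 64, width = 5.61
New: n = 576, width ≈ 1.83

Width reduced by factor of 5.61/1.83 = 3.07.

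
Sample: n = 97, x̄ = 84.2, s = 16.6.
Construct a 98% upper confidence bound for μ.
μ ≤ 87.71

Upper bound (one-sided):
t* = 2.082 (one-sided for 98%)
Upper bound = x̄ + t* · s/√n = 84.2 + 2.082 · 16.6/√97 = 87.71

We are 98% confident that μ ≤ 87.71.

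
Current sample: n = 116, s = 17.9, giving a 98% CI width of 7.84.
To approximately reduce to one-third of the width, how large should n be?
n ≈ 1044

CI width ∝ 1/√n
To reduce width by factor 3, need √n to grow by 3 → need 3² = 9 times as many samples.

Current: n = 116, width = 7.84
New: n = 1044, width ≈ 2.58

Width reduced by factor of 7.84/2.58 = 3.04.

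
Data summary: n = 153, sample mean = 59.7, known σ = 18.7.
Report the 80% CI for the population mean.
(57.76, 61.64)

z-interval (σ known):
z* = 1.282 for 80% confidence

Margin of error = z* · σ/√n = 1.282 · 18.7/√153 = 1.94

CI: (59.7 - 1.94, 59.7 + 1.94) = (57.76, 61.64)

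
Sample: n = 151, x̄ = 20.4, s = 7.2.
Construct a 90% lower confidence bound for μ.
μ ≥ 19.65

Lower bound (one-sided):
t* = 1.287 (one-sided for 90%)
Lower bound = x̄ - t* · s/√n = 20.4 - 1.287 · 7.2/√151 = 19.65

We are 90% confident that μ ≥ 19.65.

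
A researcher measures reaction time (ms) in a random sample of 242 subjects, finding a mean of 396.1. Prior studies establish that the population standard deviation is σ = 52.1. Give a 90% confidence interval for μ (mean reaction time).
(390.59, 401.61)

z-interval (σ known):
z* = 1.645 for 90% confidence

Margin of error = z* · σ/√n = 1.645 · 52.1/√242 = 5.51

CI: (396.1 - 5.51, 396.1 + 5.51) = (390.59, 401.61)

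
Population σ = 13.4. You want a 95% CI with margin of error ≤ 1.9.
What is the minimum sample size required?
n ≥ 192

For margin E ≤ 1.9:
n ≥ (z* · σ / E)²
n ≥ (1.960 · 13.4 / 1.9)²
n ≥ 191.08

Minimum n = 192 (rounding up)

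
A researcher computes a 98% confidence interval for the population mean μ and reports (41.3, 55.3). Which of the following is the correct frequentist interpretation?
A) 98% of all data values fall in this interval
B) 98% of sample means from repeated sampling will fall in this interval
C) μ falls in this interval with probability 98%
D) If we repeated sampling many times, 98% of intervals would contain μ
D

A) Wrong — a CI is about the parameter μ, not individual data values.
B) Wrong — coverage applies to intervals containing μ, not to future x̄ values.
C) Wrong — μ is fixed; the randomness lives in the interval, not in μ.
D) Correct — this is the frequentist long-run coverage interpretation.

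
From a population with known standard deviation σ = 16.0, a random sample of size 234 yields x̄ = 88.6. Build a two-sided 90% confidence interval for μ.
(86.88, 90.32)

z-interval (σ known):
z* = 1.645 for 90% confidence

Margin of error = z* · σ/√n = 1.645 · 16.0/√234 = 1.72

CI: (88.6 - 1.72, 88.6 + 1.72) = (86.88, 90.32)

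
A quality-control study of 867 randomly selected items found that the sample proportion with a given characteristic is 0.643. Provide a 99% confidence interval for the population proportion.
(0.601, 0.685)

Proportion CI:
SE = √(p̂(1-p̂)/n) = √(0.643 · 0.357 / 867) = 0.01627

z* = 2.576
Margin = z* · SE = 2.576 · 0.01627 = 0.0419

CI: 0.643 ± 0.0419 = (0.601, 0.685)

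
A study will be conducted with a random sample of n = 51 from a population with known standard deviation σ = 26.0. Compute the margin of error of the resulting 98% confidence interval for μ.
Margin of error = 8.47

Margin of error = z* · σ/√n
= 2.326 · 26.0/√51
= 2.326 · 26.0/7.1414
= 8.47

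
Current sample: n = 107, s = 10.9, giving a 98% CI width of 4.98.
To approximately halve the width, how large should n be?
n ≈ 428

CI width ∝ 1/√n
To reduce width by factor 2, need √n to grow by 2 → need 2² = 4 times as many samples.

Current: n = 107, width = 4.98
New: n = 428, width ≈ 2.46

Width reduced by factor of 4.98/2.46 = 2.02.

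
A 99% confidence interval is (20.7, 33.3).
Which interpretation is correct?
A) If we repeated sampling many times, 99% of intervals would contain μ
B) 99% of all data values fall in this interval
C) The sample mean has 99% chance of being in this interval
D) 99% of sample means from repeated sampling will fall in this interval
A

A) Correct — this is the frequentist long-run coverage interpretation.
B) Wrong — a CI is about the parameter μ, not individual data values.
C) Wrong — x̄ is observed and sits in the interval by construction.
D) Wrong — coverage applies to intervals containing μ, not to future x̄ values.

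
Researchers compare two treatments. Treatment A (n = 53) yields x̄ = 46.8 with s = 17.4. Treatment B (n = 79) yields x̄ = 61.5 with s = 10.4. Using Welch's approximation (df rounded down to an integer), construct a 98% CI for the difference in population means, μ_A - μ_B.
(-21.02, -8.38)

Difference: x̄₁ - x̄₂ = -14.70
SE = √(s₁²/n₁ + s₂²/n₂) = √(17.4²/53 + 10.4²/79) = 2.6611
df = 76.97 → 76 (Welch–Satterthwaite, rounded down)
t* = 2.376

CI: -14.70 ± 2.376 · 2.6611 = -14.70 ± 6.32 = (-21.02, -8.38)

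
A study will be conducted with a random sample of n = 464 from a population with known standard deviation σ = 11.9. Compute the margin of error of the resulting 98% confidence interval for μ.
Margin of error = 1.28

Margin of error = z* · σ/√n
= 2.326 · 11.9/√464
= 2.326 · 11.9/21.5407
= 1.28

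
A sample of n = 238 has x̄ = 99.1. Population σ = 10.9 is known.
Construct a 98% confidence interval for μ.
(97.46, 100.74)

z-interval (σ known):
z* = 2.326 for 98% confidence

Margin of error = z* · σ/√n = 2.326 · 10.9/√238 = 1.64

CI: (99.1 - 1.64, 99.1 + 1.64) = (97.46, 100.74)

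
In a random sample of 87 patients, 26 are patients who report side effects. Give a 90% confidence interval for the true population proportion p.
(0.218, 0.380)

Proportion CI:
p̂ = 26/87 = 0.29885
SE = √(p̂(1-p̂)/n) = √(0.29885 · 0.70115 / 87) = 0.04908

z* = 1.645
Margin = z* · SE = 1.645 · 0.04908 = 0.0807

CI: 0.29885 ± 0.0807 = (0.218, 0.380)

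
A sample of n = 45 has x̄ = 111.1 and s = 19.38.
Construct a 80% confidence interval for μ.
(107.34, 114.86)

t-interval (σ unknown):
df = n - 1 = 44
t* = 1.301 for 80% confidence

Margin of error = t* · s/√n = 1.301 · 19.38/√45 = 3.76

CI: (107.34, 114.86)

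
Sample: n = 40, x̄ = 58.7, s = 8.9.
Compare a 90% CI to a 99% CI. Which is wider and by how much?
99% CI is wider by 2.88

df = 39
90% CI: t* = 1.685, (56.33, 61.07), width = 2 · t* · s/√n = 4.74
99% CI: t* = 2.708, (54.89, 62.51), width = 2 · t* · s/√n = 7.62

The 99% CI is wider by 7.62 - 4.74 = 2.88.
Higher confidence requires a wider interval.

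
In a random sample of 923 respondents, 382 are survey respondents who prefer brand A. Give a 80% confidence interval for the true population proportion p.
(0.393, 0.435)

Proportion CI:
p̂ = 382/923 = 0.41387
SE = √(p̂(1-p̂)/n) = √(0.41387 · 0.58613 / 923) = 0.01621

z* = 1.282
Margin = z* · SE = 1.282 · 0.01621 = 0.0208

CI: 0.41387 ± 0.0208 = (0.393, 0.435)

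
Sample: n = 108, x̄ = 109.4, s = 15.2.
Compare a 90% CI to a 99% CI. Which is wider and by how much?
99% CI is wider by 2.82

df = 107
90% CI: t* = 1.659, (106.97, 111.83), width = 2 · t* · s/√n = 4.85
99% CI: t* = 2.623, (105.56, 113.24), width = 2 · t* · s/√n = 7.67

The 99% CI is wider by 7.67 - 4.85 = 2.82.
Higher confidence requires a wider interval.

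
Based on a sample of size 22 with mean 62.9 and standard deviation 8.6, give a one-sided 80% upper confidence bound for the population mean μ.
μ ≤ 64.47

Upper bound (one-sided):
t* = 0.859 (one-sided for 80%)
Upper bound = x̄ + t* · s/√n = 62.9 + 0.859 · 8.6/√22 = 64.47

We are 80% confident that μ ≤ 64.47.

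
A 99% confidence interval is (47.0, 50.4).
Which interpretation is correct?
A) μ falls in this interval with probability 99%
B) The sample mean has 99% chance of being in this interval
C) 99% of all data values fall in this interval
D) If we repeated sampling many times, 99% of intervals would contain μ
D

A) Wrong — μ is fixed; the randomness lives in the interval, not in μ.
B) Wrong — x̄ is observed and sits in the interval by construction.
C) Wrong — a CI is about the parameter μ, not individual data values.
D) Correct — this is the frequentist long-run coverage interpretation.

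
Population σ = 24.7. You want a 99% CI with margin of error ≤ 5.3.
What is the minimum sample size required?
n ≥ 145

For margin E ≤ 5.3:
n ≥ (z* · σ / E)²
n ≥ (2.576 · 24.7 / 5.3)²
n ≥ 144.12

Minimum n = 145 (rounding up)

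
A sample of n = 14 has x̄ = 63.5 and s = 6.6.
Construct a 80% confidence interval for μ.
(61.12, 65.88)

t-interval (σ unknown):
df = n - 1 = 13
t* = 1.350 for 80% confidence

Margin of error = t* · s/√n = 1.350 · 6.6/√14 = 2.38

CI: (61.12, 65.88)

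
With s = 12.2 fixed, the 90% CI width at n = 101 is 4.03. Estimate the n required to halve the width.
n ≈ 404

CI width ∝ 1/√n
To reduce width by factor 2, need √n to grow by 2 → need 2² = 4 times as many samples.

Current: n = 101, width = 4.03
New: n = 404, width ≈ 2.00

Width reduced by factor of 4.03/2.00 = 2.02.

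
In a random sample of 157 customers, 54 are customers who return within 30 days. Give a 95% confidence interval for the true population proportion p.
(0.270, 0.418)

Proportion CI:
p̂ = 54/157 = 0.34395
SE = √(p̂(1-p̂)/n) = √(0.34395 · 0.65605 / 157) = 0.03791

z* = 1.960
Margin = z* · SE = 1.960 · 0.03791 = 0.0743

CI: 0.34395 ± 0.0743 = (0.270, 0.418)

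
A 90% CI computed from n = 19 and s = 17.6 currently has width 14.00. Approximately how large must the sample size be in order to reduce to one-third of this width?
n ≈ 171

CI width ∝ 1/√n
To reduce width by factor 3, need √n to grow by 3 → need 3² = 9 times as many samples.

Current: n = 19, width = 14.00
New: n = 171, width ≈ 4.45

Width reduced by factor of 14.00/4.45 = 3.15.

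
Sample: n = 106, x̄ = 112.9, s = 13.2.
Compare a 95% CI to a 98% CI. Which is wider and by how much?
98% CI is wider by 0.98

df = 105
95% CI: t* = 1.983, (110.36, 115.44), width = 2 · t* · s/√n = 5.08
98% CI: t* = 2.362, (109.87, 115.93), width = 2 · t* · s/√n = 6.06

The 98% CI is wider by 6.06 - 5.08 = 0.98.
Higher confidence requires a wider interval.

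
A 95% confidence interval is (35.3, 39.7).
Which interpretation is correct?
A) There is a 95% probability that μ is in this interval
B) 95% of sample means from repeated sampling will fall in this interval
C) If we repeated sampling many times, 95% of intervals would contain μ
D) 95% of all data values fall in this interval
C

A) Wrong — μ is fixed; the randomness lives in the interval, not in μ.
B) Wrong — coverage applies to intervals containing μ, not to future x̄ values.
C) Correct — this is the frequentist long-run coverage interpretation.
D) Wrong — a CI is about the parameter μ, not individual data values.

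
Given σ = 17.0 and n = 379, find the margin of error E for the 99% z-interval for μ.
Margin of error = 2.25

Margin of error = z* · σ/√n
= 2.576 · 17.0/√379
= 2.576 · 17.0/19.4679
= 2.25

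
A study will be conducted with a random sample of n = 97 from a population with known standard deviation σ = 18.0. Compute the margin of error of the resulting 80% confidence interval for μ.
Margin of error = 2.34

Margin of error = z* · σ/√n
= 1.282 · 18.0/√97
= 1.282 · 18.0/9.8489
= 2.34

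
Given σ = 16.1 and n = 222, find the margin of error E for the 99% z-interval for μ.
Margin of error = 2.78

Margin of error = z* · σ/√n
= 2.576 · 16.1/√222
= 2.576 · 16.1/14.8997
= 2.78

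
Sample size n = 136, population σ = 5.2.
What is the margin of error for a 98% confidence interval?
Margin of error = 1.04

Margin of error = z* · σ/√n
= 2.326 · 5.2/√136
= 2.326 · 5.2/11.6619
= 1.04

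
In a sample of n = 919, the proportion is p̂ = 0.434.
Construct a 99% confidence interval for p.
(0.392, 0.476)

Proportion CI:
SE = √(p̂(1-p̂)/n) = √(0.434 · 0.566 / 919) = 0.01635

z* = 2.576
Margin = z* · SE = 2.576 · 0.01635 = 0.0421

CI: 0.434 ± 0.0421 = (0.392, 0.476)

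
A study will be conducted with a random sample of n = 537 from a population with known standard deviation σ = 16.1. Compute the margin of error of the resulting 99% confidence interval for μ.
Margin of error = 1.79

Margin of error = z* · σ/√n
= 2.576 · 16.1/√537
= 2.576 · 16.1/23.1733
= 1.79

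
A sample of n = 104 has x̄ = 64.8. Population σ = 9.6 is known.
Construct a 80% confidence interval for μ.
(63.59, 66.01)

z-interval (σ known):
z* = 1.282 for 80% confidence

Margin of error = z* · σ/√n = 1.282 · 9.6/√104 = 1.21

CI: (64.8 - 1.21, 64.8 + 1.21) = (63.59, 66.01)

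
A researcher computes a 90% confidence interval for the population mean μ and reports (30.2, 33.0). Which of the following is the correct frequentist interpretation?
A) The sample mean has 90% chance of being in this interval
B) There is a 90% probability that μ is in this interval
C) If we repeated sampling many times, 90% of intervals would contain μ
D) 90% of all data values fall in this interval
C

A) Wrong — x̄ is observed and sits in the interval by construction.
B) Wrong — μ is fixed; the randomness lives in the interval, not in μ.
C) Correct — this is the frequentist long-run coverage interpretation.
D) Wrong — a CI is about the parameter μ, not individual data values.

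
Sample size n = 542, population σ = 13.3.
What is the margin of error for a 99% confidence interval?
Margin of error = 1.47

Margin of error = z* · σ/√n
= 2.576 · 13.3/√542
= 2.576 · 13.3/23.2809
= 1.47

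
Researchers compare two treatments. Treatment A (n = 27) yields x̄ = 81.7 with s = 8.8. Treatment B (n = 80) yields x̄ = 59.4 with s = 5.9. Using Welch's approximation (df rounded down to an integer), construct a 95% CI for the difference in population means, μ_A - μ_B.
(18.61, 25.99)

Difference: x̄₁ - x̄₂ = 22.30
SE = √(s₁²/n₁ + s₂²/n₂) = √(8.8²/27 + 5.9²/80) = 1.8175
df = 34.23 → 34 (Welch–Satterthwaite, rounded down)
t* = 2.032

CI: 22.30 ± 2.032 · 1.8175 = 22.30 ± 3.69 = (18.61, 25.99)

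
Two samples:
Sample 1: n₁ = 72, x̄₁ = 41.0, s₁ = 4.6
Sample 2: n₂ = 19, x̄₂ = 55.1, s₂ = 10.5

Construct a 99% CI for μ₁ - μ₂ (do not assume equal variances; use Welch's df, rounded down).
(-21.16, -7.04)

Difference: x̄₁ - x̄₂ = -14.10
SE = √(s₁²/n₁ + s₂²/n₂) = √(4.6²/72 + 10.5²/19) = 2.4691
df = 19.86 → 19 (Welch–Satterthwaite, rounded down)
t* = 2.861

CI: -14.10 ± 2.861 · 2.4691 = -14.10 ± 7.06 = (-21.16, -7.04)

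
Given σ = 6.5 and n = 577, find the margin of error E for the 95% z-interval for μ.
Margin of error = 0.53

Margin of error = z* · σ/√n
= 1.960 · 6.5/√577
= 1.960 · 6.5/24.0208
= 0.53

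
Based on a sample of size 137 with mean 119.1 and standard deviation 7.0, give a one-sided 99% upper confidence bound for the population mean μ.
μ ≤ 120.51

Upper bound (one-sided):
t* = 2.354 (one-sided for 99%)
Upper bound = x̄ + t* · s/√n = 119.1 + 2.354 · 7.0/√137 = 120.51

We are 99% confident that μ ≤ 120.51.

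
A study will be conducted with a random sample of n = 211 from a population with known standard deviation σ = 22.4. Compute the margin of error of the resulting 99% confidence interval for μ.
Margin of error = 3.97

Margin of error = z* · σ/√n
= 2.576 · 22.4/√211
= 2.576 · 22.4/14.5258
= 3.97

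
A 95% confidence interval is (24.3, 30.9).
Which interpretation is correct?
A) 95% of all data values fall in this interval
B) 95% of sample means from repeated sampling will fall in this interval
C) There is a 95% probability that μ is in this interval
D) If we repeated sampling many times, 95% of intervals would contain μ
D

A) Wrong — a CI is about the parameter μ, not individual data values.
B) Wrong — coverage applies to intervals containing μ, not to future x̄ values.
C) Wrong — μ is fixed; the randomness lives in the interval, not in μ.
D) Correct — this is the frequentist long-run coverage interpretation.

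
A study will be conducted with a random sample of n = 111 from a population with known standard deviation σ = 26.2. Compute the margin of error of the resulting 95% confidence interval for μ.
Margin of error = 4.87

Margin of error = z* · σ/√n
= 1.960 · 26.2/√111
= 1.960 · 26.2/10.5357
= 4.87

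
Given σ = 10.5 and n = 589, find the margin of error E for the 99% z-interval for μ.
Margin of error = 1.11

Margin of error = z* · σ/√n
= 2.576 · 10.5/√589
= 2.576 · 10.5/24.2693
= 1.11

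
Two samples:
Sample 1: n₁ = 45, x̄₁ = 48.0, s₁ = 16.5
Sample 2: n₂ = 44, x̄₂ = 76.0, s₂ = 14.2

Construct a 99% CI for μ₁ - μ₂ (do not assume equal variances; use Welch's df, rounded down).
(-36.59, -19.41)

Difference: x̄₁ - x̄₂ = -28.00
SE = √(s₁²/n₁ + s₂²/n₂) = √(16.5²/45 + 14.2²/44) = 3.2608
df = 85.63 → 85 (Welch–Satterthwaite, rounded down)
t* = 2.635

CI: -28.00 ± 2.635 · 3.2608 = -28.00 ± 8.59 = (-36.59, -19.41)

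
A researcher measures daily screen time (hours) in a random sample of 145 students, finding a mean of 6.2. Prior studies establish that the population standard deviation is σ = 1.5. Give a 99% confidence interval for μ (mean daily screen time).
(5.88, 6.52)

z-interval (σ known):
z* = 2.576 for 99% confidence

Margin of error = z* · σ/√n = 2.576 · 1.5/√145 = 0.32

CI: (6.2 - 0.32, 6.2 + 0.32) = (5.88, 6.52)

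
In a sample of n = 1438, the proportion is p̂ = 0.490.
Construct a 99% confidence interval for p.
(0.456, 0.524)

Proportion CI:
SE = √(p̂(1-p̂)/n) = √(0.490 · 0.510 / 1438) = 0.01318

z* = 2.576
Margin = z* · SE = 2.576 · 0.01318 = 0.0340

CI: 0.490 ± 0.0340 = (0.456, 0.524)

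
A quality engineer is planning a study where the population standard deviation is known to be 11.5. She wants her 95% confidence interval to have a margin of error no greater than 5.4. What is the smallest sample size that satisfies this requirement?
n ≥ 18

For margin E ≤ 5.4:
n ≥ (z* · σ / E)²
n ≥ (1.960 · 11.5 / 5.4)²
n ≥ 17.42

Minimum n = 18 (rounding up)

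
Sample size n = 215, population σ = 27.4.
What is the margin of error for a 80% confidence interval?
Margin of error = 2.40

Margin of error = z* · σ/√n
= 1.282 · 27.4/√215
= 1.282 · 27.4/14.6629
= 2.40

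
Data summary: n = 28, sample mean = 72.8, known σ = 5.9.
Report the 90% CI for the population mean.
(70.97, 74.63)

z-interval (σ known):
z* = 1.645 for 90% confidence

Margin of error = z* · σ/√n = 1.645 · 5.9/√28 = 1.83

CI: (72.8 - 1.83, 72.8 + 1.83) = (70.97, 74.63)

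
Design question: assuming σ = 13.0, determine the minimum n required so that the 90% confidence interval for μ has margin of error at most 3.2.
n ≥ 45

For margin E ≤ 3.2:
n ≥ (z* · σ / E)²
n ≥ (1.645 · 13.0 / 3.2)²
n ≥ 44.66

Minimum n = 45 (rounding up)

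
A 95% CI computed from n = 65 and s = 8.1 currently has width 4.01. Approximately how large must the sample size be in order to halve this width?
n ≈ 260

CI width ∝ 1/√n
To reduce width by factor 2, need √n to grow by 2 → need 2² = 4 times as many samples.

Current: n = 65, width = 4.01
New: n = 260, width ≈ 1.98

Width reduced by factor of 4.01/1.98 = 2.03.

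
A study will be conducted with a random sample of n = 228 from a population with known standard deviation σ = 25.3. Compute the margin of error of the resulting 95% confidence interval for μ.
Margin of error = 3.28

Margin of error = z* · σ/√n
= 1.960 · 25.3/√228
= 1.960 · 25.3/15.0997
= 3.28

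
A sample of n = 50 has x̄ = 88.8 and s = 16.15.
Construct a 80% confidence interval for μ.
(85.83, 91.77)

t-interval (σ unknown):
df = n - 1 = 49
t* = 1.299 for 80% confidence

Margin of error = t* · s/√n = 1.299 · 16.15/√50 = 2.97

CI: (85.83, 91.77)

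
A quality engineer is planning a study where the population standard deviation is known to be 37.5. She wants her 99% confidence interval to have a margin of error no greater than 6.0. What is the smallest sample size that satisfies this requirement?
n ≥ 260

For margin E ≤ 6.0:
n ≥ (z* · σ / E)²
n ≥ (2.576 · 37.5 / 6.0)²
n ≥ 259.21

Minimum n = 260 (rounding up)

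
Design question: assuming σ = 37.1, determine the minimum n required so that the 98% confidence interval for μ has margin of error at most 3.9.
n ≥ 490

For margin E ≤ 3.9:
n ≥ (z* · σ / E)²
n ≥ (2.326 · 37.1 / 3.9)²
n ≥ 489.60

Minimum n = 490 (rounding up)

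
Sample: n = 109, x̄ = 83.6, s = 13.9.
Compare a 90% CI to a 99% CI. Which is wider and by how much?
99% CI is wider by 2.56

df = 108
90% CI: t* = 1.659, (81.39, 85.81), width = 2 · t* · s/√n = 4.42
99% CI: t* = 2.622, (80.11, 87.09), width = 2 · t* · s/√n = 6.98

The 99% CI is wider by 6.98 - 4.42 = 2.56.
Higher confidence requires a wider interval.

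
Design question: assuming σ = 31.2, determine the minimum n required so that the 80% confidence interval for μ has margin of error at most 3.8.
n ≥ 111

For margin E ≤ 3.8:
n ≥ (z* · σ / E)²
n ≥ (1.282 · 31.2 / 3.8)²
n ≥ 110.79

Minimum n = 111 (rounding up)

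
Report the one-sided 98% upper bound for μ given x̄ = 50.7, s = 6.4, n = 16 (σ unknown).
μ ≤ 54.30

Upper bound (one-sided):
t* = 2.249 (one-sided for 98%)
Upper bound = x̄ + t* · s/√n = 50.7 + 2.249 · 6.4/√16 = 54.30

We are 98% confident that μ ≤ 54.30.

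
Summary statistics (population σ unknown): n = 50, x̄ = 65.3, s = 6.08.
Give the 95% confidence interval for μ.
(63.57, 67.03)

t-interval (σ unknown):
df = n - 1 = 49
t* = 2.010 for 95% confidence

Margin of error = t* · s/√n = 2.010 · 6.08/√50 = 1.73

CI: (63.57, 67.03)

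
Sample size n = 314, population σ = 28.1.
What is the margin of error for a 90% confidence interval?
Margin of error = 2.61

Margin of error = z* · σ/√n
= 1.645 · 28.1/√314
= 1.645 · 28.1/17.7200
= 2.61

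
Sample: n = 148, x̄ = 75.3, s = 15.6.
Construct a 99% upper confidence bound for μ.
μ ≤ 78.32

Upper bound (one-sided):
t* = 2.352 (one-sided for 99%)
Upper bound = x̄ + t* · s/√n = 75.3 + 2.352 · 15.6/√148 = 78.32

We are 99% confident that μ ≤ 78.32.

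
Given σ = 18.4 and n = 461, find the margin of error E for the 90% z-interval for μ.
Margin of error = 1.41

Margin of error = z* · σ/√n
= 1.645 · 18.4/√461
= 1.645 · 18.4/21.4709
= 1.41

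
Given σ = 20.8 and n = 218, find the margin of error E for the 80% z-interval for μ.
Margin of error = 1.81

Margin of error = z* · σ/√n
= 1.282 · 20.8/√218
= 1.282 · 20.8/14.7648
= 1.81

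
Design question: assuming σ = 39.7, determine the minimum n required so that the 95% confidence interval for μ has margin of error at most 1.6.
n ≥ 2366

For margin E ≤ 1.6:
n ≥ (z* · σ / E)²
n ≥ (1.960 · 39.7 / 1.6)²
n ≥ 2365.12

Minimum n = 2366 (rounding up)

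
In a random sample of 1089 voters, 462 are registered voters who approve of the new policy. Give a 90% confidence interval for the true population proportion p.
(0.400, 0.449)

Proportion CI:
p̂ = 462/1089 = 0.42424
SE = √(p̂(1-p̂)/n) = √(0.42424 · 0.57576 / 1089) = 0.01498

z* = 1.645
Margin = z* · SE = 1.645 · 0.01498 = 0.0246

CI: 0.42424 ± 0.0246 = (0.400, 0.449)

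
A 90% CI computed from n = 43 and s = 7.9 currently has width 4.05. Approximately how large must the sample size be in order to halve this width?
n ≈ 172

CI width ∝ 1/√n
To reduce width by factor 2, need √n to grow by 2 → need 2² = 4 times as many samples.

Current: n = 43, width = 4.05
New: n = 172, width ≈ 1.99

Width reduced by factor of 4.05/1.99 = 2.04.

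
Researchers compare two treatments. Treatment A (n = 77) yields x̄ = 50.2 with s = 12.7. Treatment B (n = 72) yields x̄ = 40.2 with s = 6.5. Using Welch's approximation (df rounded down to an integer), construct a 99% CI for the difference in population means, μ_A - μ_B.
(5.71, 14.29)

Difference: x̄₁ - x̄₂ = 10.00
SE = √(s₁²/n₁ + s₂²/n₂) = √(12.7²/77 + 6.5²/72) = 1.6375
df = 114.89 → 114 (Welch–Satterthwaite, rounded down)
t* = 2.620

CI: 10.00 ± 2.620 · 1.6375 = 10.00 ± 4.29 = (5.71, 14.29)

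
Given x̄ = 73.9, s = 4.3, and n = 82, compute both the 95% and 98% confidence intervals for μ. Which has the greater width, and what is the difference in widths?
98% CI is wider by 0.36

df = 81
95% CI: t* = 1.990, (72.96, 74.84), width = 2 · t* · s/√n = 1.89
98% CI: t* = 2.373, (72.77, 75.03), width = 2 · t* · s/√n = 2.25

The 98% CI is wider by 2.25 - 1.89 = 0.36.
Higher confidence requires a wider interval.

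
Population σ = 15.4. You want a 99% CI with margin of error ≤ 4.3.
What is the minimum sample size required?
n ≥ 86

For margin E ≤ 4.3:
n ≥ (z* · σ / E)²
n ≥ (2.576 · 15.4 / 4.3)²
n ≥ 85.11

Minimum n = 86 (rounding up)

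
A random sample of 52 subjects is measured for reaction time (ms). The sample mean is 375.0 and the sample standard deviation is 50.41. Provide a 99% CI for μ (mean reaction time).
(356.29, 393.71)

t-interval (σ unknown):
df = n - 1 = 51
t* = 2.676 for 99% confidence

Margin of error = t* · s/√n = 2.676 · 50.41/√52 = 18.71

CI: (356.29, 393.71)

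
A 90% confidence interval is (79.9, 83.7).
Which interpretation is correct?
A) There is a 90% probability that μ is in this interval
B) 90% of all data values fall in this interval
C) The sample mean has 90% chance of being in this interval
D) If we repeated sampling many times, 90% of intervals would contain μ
D

A) Wrong — μ is fixed; the randomness lives in the interval, not in μ.
B) Wrong — a CI is about the parameter μ, not individual data values.
C) Wrong — x̄ is observed and sits in the interval by construction.
D) Correct — this is the frequentist long-run coverage interpretation.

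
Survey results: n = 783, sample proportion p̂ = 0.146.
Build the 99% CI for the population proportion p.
(0.113, 0.179)

Proportion CI:
SE = √(p̂(1-p̂)/n) = √(0.146 · 0.854 / 783) = 0.01262

z* = 2.576
Margin = z* · SE = 2.576 · 0.01262 = 0.0325

CI: 0.146 ± 0.0325 = (0.113, 0.179)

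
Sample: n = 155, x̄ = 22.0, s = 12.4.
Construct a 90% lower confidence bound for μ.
μ ≥ 20.72

Lower bound (one-sided):
t* = 1.287 (one-sided for 90%)
Lower bound = x̄ - t* · s/√n = 22.0 - 1.287 · 12.4/√155 = 20.72

We are 90% confident that μ ≥ 20.72.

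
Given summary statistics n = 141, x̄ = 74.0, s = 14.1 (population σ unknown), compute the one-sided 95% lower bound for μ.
μ ≥ 72.03

Lower bound (one-sided):
t* = 1.656 (one-sided for 95%)
Lower bound = x̄ - t* · s/√n = 74.0 - 1.656 · 14.1/√141 = 72.03

We are 95% confident that μ ≥ 72.03.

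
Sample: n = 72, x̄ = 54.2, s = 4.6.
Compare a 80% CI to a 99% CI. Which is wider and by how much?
99% CI is wider by 1.47

df = 71
80% CI: t* = 1.294, (53.50, 54.90), width = 2 · t* · s/√n = 1.40
99% CI: t* = 2.647, (52.77, 55.63), width = 2 · t* · s/√n = 2.87

The 99% CI is wider by 2.87 - 1.40 = 1.47.
Higher confidence requires a wider interval.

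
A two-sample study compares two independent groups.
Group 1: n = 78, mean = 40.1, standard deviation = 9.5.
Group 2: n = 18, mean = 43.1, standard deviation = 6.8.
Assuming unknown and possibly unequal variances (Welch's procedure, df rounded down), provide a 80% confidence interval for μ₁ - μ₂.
(-5.52, -0.48)

Difference: x̄₁ - x̄₂ = -3.00
SE = √(s₁²/n₁ + s₂²/n₂) = √(9.5²/78 + 6.8²/18) = 1.9303
df = 34.23 → 34 (Welch–Satterthwaite, rounded down)
t* = 1.307

CI: -3.00 ± 1.307 · 1.9303 = -3.00 ± 2.52 = (-5.52, -0.48)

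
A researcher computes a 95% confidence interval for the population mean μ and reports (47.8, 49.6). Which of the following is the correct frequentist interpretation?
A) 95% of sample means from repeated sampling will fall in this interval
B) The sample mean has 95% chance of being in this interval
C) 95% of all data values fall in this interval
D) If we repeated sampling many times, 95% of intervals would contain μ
D

A) Wrong — coverage applies to intervals containing μ, not to future x̄ values.
B) Wrong — x̄ is observed and sits in the interval by construction.
C) Wrong — a CI is about the parameter μ, not individual data values.
D) Correct — this is the frequentist long-run coverage interpretation.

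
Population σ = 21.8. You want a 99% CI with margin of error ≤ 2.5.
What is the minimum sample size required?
n ≥ 505

For margin E ≤ 2.5:
n ≥ (z* · σ / E)²
n ≥ (2.576 · 21.8 / 2.5)²
n ≥ 504.57

Minimum n = 505 (rounding up)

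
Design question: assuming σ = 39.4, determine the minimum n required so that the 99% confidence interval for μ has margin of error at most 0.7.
n ≥ 21023

For margin E ≤ 0.7:
n ≥ (z* · σ / E)²
n ≥ (2.576 · 39.4 / 0.7)²
n ≥ 21022.68

Minimum n = 21023 (rounding up)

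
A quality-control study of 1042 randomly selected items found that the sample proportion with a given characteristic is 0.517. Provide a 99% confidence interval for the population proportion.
(0.477, 0.557)

Proportion CI:
SE = √(p̂(1-p̂)/n) = √(0.517 · 0.483 / 1042) = 0.01548

z* = 2.576
Margin = z* · SE = 2.576 · 0.01548 = 0.0399

CI: 0.517 ± 0.0399 = (0.477, 0.557)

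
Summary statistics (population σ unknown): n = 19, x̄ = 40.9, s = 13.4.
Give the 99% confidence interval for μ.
(32.05, 49.75)

t-interval (σ unknown):
df = n - 1 = 18
t* = 2.878 for 99% confidence

Margin of error = t* · s/√n = 2.878 · 13.4/√19 = 8.85

CI: (32.05, 49.75)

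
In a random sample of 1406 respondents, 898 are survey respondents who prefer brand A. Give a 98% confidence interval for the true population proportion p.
(0.609, 0.668)

Proportion CI:
p̂ = 898/1406 = 0.63869
SE = √(p̂(1-p̂)/n) = √(0.63869 · 0.36131 / 1406) = 0.01281

z* = 2.326
Margin = z* · SE = 2.326 · 0.01281 = 0.0298

CI: 0.63869 ± 0.0298 = (0.609, 0.668)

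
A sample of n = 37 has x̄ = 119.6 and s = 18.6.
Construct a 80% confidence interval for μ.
(115.61, 123.59)

t-interval (σ unknown):
df = n - 1 = 36
t* = 1.306 for 80% confidence

Margin of error = t* · s/√n = 1.306 · 18.6/√37 = 3.99

CI: (115.61, 123.59)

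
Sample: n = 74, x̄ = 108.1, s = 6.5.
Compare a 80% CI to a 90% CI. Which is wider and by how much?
90% CI is wider by 0.57

df = 73
80% CI: t* = 1.293, (107.12, 109.08), width = 2 · t* · s/√n = 1.95
90% CI: t* = 1.666, (106.84, 109.36), width = 2 · t* · s/√n = 2.52

The 90% CI is wider by 2.52 - 1.95 = 0.57.
Higher confidence requires a wider interval.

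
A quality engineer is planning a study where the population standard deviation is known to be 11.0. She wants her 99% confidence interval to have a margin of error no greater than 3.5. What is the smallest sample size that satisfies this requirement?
n ≥ 66

For margin E ≤ 3.5:
n ≥ (z* · σ / E)²
n ≥ (2.576 · 11.0 / 3.5)²
n ≥ 65.55

Minimum n = 66 (rounding up)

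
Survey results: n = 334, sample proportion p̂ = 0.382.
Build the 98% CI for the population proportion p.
(0.320, 0.444)

Proportion CI:
SE = √(p̂(1-p̂)/n) = √(0.382 · 0.618 / 334) = 0.02659

z* = 2.326
Margin = z* · SE = 2.326 · 0.02659 = 0.0618

CI: 0.382 ± 0.0618 = (0.320, 0.444)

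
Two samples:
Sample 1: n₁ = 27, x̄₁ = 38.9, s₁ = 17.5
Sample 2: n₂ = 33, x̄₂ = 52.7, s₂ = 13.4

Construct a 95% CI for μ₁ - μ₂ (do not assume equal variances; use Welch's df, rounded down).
(-22.04, -5.56)

Difference: x̄₁ - x̄₂ = -13.80
SE = √(s₁²/n₁ + s₂²/n₂) = √(17.5²/27 + 13.4²/33) = 4.0968
df = 47.96 → 47 (Welch–Satterthwaite, rounded down)
t* = 2.012

CI: -13.80 ± 2.012 · 4.0968 = -13.80 ± 8.24 = (-22.04, -5.56)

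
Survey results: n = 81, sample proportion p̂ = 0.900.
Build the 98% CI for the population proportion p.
(0.822, 0.978)

Proportion CI:
SE = √(p̂(1-p̂)/n) = √(0.900 · 0.100 / 81) = 0.03333

z* = 2.326
Margin = z* · SE = 2.326 · 0.03333 = 0.0775

CI: 0.900 ± 0.0775 = (0.822, 0.978)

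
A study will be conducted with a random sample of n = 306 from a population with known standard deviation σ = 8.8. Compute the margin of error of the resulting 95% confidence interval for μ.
Margin of error = 0.99

Margin of error = z* · σ/√n
= 1.960 · 8.8/√306
= 1.960 · 8.8/17.4929
= 0.99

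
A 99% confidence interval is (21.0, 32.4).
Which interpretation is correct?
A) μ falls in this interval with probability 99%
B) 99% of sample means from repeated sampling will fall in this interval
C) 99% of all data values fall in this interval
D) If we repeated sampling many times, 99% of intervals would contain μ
D

A) Wrong — μ is fixed; the randomness lives in the interval, not in μ.
B) Wrong — coverage applies to intervals containing μ, not to future x̄ values.
C) Wrong — a CI is about the parameter μ, not individual data values.
D) Correct — this is the frequentist long-run coverage interpretation.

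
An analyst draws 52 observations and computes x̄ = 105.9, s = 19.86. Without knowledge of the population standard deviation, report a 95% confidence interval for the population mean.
(100.37, 111.43)

t-interval (σ unknown):
df = n - 1 = 51
t* = 2.008 for 95% confidence

Margin of error = t* · s/√n = 2.008 · 19.86/√52 = 5.53

CI: (100.37, 111.43)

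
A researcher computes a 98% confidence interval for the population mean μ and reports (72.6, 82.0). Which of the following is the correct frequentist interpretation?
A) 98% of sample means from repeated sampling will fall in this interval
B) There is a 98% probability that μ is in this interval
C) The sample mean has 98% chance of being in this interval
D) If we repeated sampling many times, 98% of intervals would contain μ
D

A) Wrong — coverage applies to intervals containing μ, not to future x̄ values.
B) Wrong — μ is fixed; the randomness lives in the interval, not in μ.
C) Wrong — x̄ is observed and sits in the interval by construction.
D) Correct — this is the frequentist long-run coverage interpretation.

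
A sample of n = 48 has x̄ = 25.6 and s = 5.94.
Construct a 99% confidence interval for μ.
(23.30, 27.90)

t-interval (σ unknown):
df = n - 1 = 47
t* = 2.685 for 99% confidence

Margin of error = t* · s/√n = 2.685 · 5.94/√48 = 2.30

CI: (23.30, 27.90)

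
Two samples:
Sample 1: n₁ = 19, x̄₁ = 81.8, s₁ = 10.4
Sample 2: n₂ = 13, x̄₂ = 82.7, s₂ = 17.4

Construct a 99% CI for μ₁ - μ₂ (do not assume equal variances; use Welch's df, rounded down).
(-16.50, 14.70)

Difference: x̄₁ - x̄₂ = -0.90
SE = √(s₁²/n₁ + s₂²/n₂) = √(10.4²/19 + 17.4²/13) = 5.3835
df = 17.87 → 17 (Welch–Satterthwaite, rounded down)
t* = 2.898

CI: -0.90 ± 2.898 · 5.3835 = -0.90 ± 15.60 = (-16.50, 14.70)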